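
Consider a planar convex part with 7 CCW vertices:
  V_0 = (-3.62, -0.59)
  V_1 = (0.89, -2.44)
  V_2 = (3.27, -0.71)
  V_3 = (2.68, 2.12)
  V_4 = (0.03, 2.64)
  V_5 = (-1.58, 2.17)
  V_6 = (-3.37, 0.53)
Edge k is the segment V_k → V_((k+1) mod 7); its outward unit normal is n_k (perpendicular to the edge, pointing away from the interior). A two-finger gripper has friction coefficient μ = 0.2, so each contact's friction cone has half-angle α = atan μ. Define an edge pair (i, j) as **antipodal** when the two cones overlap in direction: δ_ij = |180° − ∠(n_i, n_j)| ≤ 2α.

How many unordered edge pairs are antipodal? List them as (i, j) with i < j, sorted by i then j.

α = atan 0.2 = 11.31°;  2α = 22.62°
n_0 = (-0.3795, -0.9252)
n_1 = (+0.5880, -0.8089)
n_2 = (+0.9790, +0.2041)
n_3 = (+0.1926, +0.9813)
n_4 = (-0.2802, +0.9599)
n_5 = (-0.6755, +0.7373)
n_6 = (-0.9760, +0.2179)
  (0,1): δ = 121.68°  ·
  (0,2): δ = 55.92°  ·
  (0,3): δ = 11.20°  ✓
  (0,4): δ = 38.58°  ·
  (0,5): δ = 64.80°  ·
  (0,6): δ = 99.72°  ·
  (1,2): δ = 114.24°  ·
  (1,3): δ = 47.11°  ·
  (1,4): δ = 19.74°  ✓
  (1,5): δ = 6.48°  ✓
  (1,6): δ = 41.40°  ·
  (2,3): δ = 112.88°  ·
  (2,4): δ = 85.50°  ·
  (2,5): δ = 59.28°  ·
  (2,6): δ = 24.36°  ·
  (3,4): δ = 152.62°  ·
  (3,5): δ = 126.40°  ·
  (3,6): δ = 91.48°  ·
  (4,5): δ = 153.78°  ·
  (4,6): δ = 118.86°  ·
  (5,6): δ = 145.08°  ·
antipodal pairs: 3

count = 3; pairs: (0,3), (1,4), (1,5)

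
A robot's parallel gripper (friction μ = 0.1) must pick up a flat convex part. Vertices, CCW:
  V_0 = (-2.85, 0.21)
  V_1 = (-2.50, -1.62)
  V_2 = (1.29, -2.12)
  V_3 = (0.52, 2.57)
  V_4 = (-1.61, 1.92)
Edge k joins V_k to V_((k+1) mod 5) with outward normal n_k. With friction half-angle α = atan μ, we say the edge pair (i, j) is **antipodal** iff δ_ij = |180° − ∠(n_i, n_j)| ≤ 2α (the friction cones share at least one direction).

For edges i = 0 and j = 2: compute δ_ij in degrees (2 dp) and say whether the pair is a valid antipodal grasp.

δ = 1.50°, valid

α = atan 0.1 = 5.71°;  2α = 11.42°
edge 0: e_0 = (+0.35, -1.83);  n_0 = (-0.9822, -0.1879)
edge 2: e_2 = (-0.77, +4.69);  n_2 = (+0.9868, +0.1620)
∠(n_0, n_2) = 178.50°
δ = |180° − 178.50°| = 1.50°
1.50° ≤ 2α = 11.42°  →  valid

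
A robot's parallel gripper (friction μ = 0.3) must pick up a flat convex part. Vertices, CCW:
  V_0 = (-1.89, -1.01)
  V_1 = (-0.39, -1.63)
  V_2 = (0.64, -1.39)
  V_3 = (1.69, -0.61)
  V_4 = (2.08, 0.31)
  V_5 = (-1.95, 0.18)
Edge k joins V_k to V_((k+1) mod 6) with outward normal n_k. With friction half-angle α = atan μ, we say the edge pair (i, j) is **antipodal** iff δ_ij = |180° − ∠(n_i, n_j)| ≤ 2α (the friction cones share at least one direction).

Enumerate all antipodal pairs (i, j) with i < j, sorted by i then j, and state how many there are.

count = 3; pairs: (0,4), (1,4), (3,5)

α = atan 0.3 = 16.70°;  2α = 33.40°
n_0 = (-0.3820, -0.9242)
n_1 = (+0.2269, -0.9739)
n_2 = (+0.5963, -0.8027)
n_3 = (+0.9207, -0.3903)
n_4 = (-0.0322, +0.9995)
n_5 = (-0.9987, -0.0504)
  (0,1): δ = 144.43°  ·
  (0,2): δ = 120.94°  ·
  (0,3): δ = 90.52°  ·
  (0,4): δ = 24.30°  ✓
  (0,5): δ = 115.34°  ·
  (1,2): δ = 156.51°  ·
  (1,3): δ = 126.09°  ·
  (1,4): δ = 11.27°  ✓
  (1,5): δ = 79.77°  ·
  (2,3): δ = 149.58°  ·
  (2,4): δ = 34.76°  ·
  (2,5): δ = 56.28°  ·
  (3,4): δ = 65.18°  ·
  (3,5): δ = 25.86°  ✓
  (4,5): δ = 88.96°  ·
antipodal pairs: 3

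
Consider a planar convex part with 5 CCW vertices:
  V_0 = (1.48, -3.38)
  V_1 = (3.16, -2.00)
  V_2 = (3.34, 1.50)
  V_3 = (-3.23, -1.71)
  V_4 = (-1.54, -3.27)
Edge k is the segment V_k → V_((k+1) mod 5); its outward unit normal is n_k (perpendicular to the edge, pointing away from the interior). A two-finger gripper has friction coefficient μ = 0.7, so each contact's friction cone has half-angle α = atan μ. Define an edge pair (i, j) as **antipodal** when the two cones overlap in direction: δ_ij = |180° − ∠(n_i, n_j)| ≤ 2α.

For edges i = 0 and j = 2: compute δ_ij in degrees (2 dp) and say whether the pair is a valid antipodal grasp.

α = atan 0.7 = 34.99°;  2α = 69.98°
edge 0: e_0 = (+1.68, +1.38);  n_0 = (+0.6347, -0.7727)
edge 2: e_2 = (-6.57, -3.21);  n_2 = (-0.4390, +0.8985)
∠(n_0, n_2) = 166.64°
δ = |180° − 166.64°| = 13.36°
13.36° ≤ 2α = 69.98°  →  valid

δ = 13.36°, valid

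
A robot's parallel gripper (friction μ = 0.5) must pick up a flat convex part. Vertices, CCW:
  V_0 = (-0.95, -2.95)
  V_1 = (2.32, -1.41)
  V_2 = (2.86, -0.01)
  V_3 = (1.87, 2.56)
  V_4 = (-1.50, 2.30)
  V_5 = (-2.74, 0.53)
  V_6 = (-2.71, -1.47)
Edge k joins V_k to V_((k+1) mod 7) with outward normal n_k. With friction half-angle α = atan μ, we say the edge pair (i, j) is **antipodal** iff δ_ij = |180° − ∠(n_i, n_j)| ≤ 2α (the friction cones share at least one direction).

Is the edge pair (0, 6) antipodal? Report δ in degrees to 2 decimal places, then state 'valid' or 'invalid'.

α = atan 0.5 = 26.57°;  2α = 53.13°
edge 0: e_0 = (+3.27, +1.54);  n_0 = (+0.4261, -0.9047)
edge 6: e_6 = (+1.76, -1.48);  n_6 = (-0.6436, -0.7654)
∠(n_0, n_6) = 65.28°
δ = |180° − 65.28°| = 114.72°
114.72° > 2α = 53.13°  →  invalid

δ = 114.72°, invalid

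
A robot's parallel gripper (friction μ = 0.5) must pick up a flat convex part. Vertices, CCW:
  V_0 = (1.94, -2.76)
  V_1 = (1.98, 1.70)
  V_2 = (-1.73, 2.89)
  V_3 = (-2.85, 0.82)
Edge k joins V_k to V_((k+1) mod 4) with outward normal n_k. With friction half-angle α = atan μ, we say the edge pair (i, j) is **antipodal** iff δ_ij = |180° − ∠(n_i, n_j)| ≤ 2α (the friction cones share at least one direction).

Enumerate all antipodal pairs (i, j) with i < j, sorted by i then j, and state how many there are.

count = 2; pairs: (0,2), (1,3)

α = atan 0.5 = 26.57°;  2α = 53.13°
n_0 = (+1.0000, -0.0090)
n_1 = (+0.3054, +0.9522)
n_2 = (-0.8795, +0.4759)
n_3 = (-0.5987, -0.8010)
  (0,1): δ = 107.27°  ·
  (0,2): δ = 27.90°  ✓
  (0,3): δ = 53.74°  ·
  (1,2): δ = 100.63°  ·
  (1,3): δ = 18.99°  ✓
  (2,3): δ = 98.36°  ·
antipodal pairs: 2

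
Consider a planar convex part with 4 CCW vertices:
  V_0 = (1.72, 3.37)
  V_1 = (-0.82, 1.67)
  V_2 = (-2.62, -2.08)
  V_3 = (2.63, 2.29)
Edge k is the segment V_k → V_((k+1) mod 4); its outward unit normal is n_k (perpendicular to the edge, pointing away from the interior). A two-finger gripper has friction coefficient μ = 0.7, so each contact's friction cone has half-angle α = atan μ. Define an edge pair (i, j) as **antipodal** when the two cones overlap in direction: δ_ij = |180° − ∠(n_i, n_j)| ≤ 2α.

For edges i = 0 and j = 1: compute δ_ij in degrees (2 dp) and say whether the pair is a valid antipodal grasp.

δ = 149.44°, invalid

α = atan 0.7 = 34.99°;  2α = 69.98°
edge 0: e_0 = (-2.54, -1.70);  n_0 = (-0.5562, +0.8310)
edge 1: e_1 = (-1.80, -3.75);  n_1 = (-0.9015, +0.4327)
∠(n_0, n_1) = 30.56°
δ = |180° − 30.56°| = 149.44°
149.44° > 2α = 69.98°  →  invalid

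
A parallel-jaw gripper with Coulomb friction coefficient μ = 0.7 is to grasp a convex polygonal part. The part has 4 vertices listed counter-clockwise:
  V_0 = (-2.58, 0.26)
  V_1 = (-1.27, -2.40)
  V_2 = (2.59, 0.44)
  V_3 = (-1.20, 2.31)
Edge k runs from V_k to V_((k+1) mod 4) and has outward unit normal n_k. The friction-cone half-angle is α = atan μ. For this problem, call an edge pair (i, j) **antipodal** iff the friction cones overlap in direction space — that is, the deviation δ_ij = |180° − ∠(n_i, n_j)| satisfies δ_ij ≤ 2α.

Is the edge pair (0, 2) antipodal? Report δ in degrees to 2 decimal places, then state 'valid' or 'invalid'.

α = atan 0.7 = 34.99°;  2α = 69.98°
edge 0: e_0 = (+1.31, -2.66);  n_0 = (-0.8971, -0.4418)
edge 2: e_2 = (-3.79, +1.87);  n_2 = (+0.4425, +0.8968)
∠(n_0, n_2) = 142.48°
δ = |180° − 142.48°| = 37.52°
37.52° ≤ 2α = 69.98°  →  valid

δ = 37.52°, valid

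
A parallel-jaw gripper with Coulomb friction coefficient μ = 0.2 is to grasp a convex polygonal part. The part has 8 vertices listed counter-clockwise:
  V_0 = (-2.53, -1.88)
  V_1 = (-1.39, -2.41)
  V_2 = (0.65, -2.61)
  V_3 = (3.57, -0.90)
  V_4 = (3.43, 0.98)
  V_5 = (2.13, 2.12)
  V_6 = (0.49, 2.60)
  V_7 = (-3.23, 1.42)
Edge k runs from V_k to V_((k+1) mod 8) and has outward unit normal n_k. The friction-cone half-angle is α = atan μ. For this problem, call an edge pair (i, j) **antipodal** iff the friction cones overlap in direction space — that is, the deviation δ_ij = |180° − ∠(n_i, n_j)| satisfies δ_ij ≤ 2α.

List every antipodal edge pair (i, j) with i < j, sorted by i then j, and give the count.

α = atan 0.2 = 11.31°;  2α = 22.62°
n_0 = (-0.4216, -0.9068)
n_1 = (-0.0976, -0.9952)
n_2 = (+0.5053, -0.8629)
n_3 = (+0.9972, +0.0743)
n_4 = (+0.6593, +0.7519)
n_5 = (+0.2809, +0.9597)
n_6 = (-0.3024, +0.9532)
n_7 = (-0.9782, -0.2075)
  (0,1): δ = 160.67°  ·
  (0,2): δ = 124.71°  ·
  (0,3): δ = 60.81°  ·
  (0,4): δ = 16.31°  ✓
  (0,5): δ = 8.62°  ✓
  (0,6): δ = 42.53°  ·
  (0,7): δ = 126.91°  ·
  (1,2): δ = 144.05°  ·
  (1,3): δ = 80.14°  ·
  (1,4): δ = 35.65°  ·
  (1,5): δ = 10.71°  ✓
  (1,6): δ = 23.20°  ·
  (1,7): δ = 107.58°  ·
  (2,3): δ = 116.10°  ·
  (2,4): δ = 71.60°  ·
  (2,5): δ = 46.67°  ·
  (2,6): δ = 12.75°  ✓
  (2,7): δ = 71.62°  ·
  (3,4): δ = 135.51°  ·
  (3,5): δ = 110.57°  ·
  (3,6): δ = 76.66°  ·
  (3,7): δ = 7.72°  ✓
  (4,5): δ = 155.07°  ·
  (4,6): δ = 121.15°  ·
  (4,7): δ = 36.78°  ·
  (5,6): δ = 146.09°  ·
  (5,7): δ = 61.71°  ·
  (6,7): δ = 95.62°  ·
antipodal pairs: 5

count = 5; pairs: (0,4), (0,5), (1,5), (2,6), (3,7)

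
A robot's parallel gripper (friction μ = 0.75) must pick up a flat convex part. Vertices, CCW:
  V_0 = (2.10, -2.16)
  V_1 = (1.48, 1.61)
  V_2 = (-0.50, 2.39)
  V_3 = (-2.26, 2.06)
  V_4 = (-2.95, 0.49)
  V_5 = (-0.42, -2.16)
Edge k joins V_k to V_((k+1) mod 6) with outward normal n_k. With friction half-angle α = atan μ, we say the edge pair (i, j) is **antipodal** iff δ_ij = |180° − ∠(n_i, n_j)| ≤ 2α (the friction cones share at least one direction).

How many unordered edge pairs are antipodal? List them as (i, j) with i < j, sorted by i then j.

α = atan 0.75 = 36.87°;  2α = 73.74°
n_0 = (+0.9867, +0.1623)
n_1 = (+0.3665, +0.9304)
n_2 = (-0.1843, +0.9829)
n_3 = (-0.9155, +0.4023)
n_4 = (-0.7233, -0.6905)
n_5 = (+0.0000, -1.0000)
  (0,1): δ = 120.84°  ·
  (0,2): δ = 88.72°  ·
  (0,3): δ = 33.06°  ✓
  (0,4): δ = 34.33°  ✓
  (0,5): δ = 80.66°  ·
  (1,2): δ = 147.88°  ·
  (1,3): δ = 92.22°  ·
  (1,4): δ = 24.83°  ✓
  (1,5): δ = 21.50°  ✓
  (2,3): δ = 124.34°  ·
  (2,4): δ = 56.95°  ✓
  (2,5): δ = 10.62°  ✓
  (3,4): δ = 112.60°  ·
  (3,5): δ = 66.27°  ✓
  (4,5): δ = 133.67°  ·
antipodal pairs: 7

count = 7; pairs: (0,3), (0,4), (1,4), (1,5), (2,4), (2,5), (3,5)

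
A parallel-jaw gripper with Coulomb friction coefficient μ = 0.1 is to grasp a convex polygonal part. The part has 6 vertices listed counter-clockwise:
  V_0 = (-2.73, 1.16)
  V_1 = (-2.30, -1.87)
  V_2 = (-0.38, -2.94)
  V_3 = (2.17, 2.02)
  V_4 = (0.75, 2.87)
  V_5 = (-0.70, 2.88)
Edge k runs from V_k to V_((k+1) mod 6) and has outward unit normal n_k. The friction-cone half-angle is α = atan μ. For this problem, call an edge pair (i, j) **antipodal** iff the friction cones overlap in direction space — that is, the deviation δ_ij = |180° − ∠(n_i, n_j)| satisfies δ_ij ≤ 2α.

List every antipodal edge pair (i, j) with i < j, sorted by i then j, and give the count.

α = atan 0.1 = 5.71°;  2α = 11.42°
n_0 = (-0.9901, -0.1405)
n_1 = (-0.4868, -0.8735)
n_2 = (+0.8894, -0.4572)
n_3 = (+0.5136, +0.8580)
n_4 = (+0.0069, +1.0000)
n_5 = (-0.6464, +0.7630)
  (0,1): δ = 127.21°  ·
  (0,2): δ = 35.29°  ·
  (0,3): δ = 51.02°  ·
  (0,4): δ = 81.53°  ·
  (0,5): δ = 122.20°  ·
  (1,2): δ = 88.08°  ·
  (1,3): δ = 1.77°  ✓
  (1,4): δ = 28.74°  ·
  (1,5): δ = 69.40°  ·
  (2,3): δ = 93.70°  ·
  (2,4): δ = 63.19°  ·
  (2,5): δ = 22.52°  ·
  (3,4): δ = 149.49°  ·
  (3,5): δ = 108.82°  ·
  (4,5): δ = 139.33°  ·
antipodal pairs: 1

count = 1; pairs: (1,3)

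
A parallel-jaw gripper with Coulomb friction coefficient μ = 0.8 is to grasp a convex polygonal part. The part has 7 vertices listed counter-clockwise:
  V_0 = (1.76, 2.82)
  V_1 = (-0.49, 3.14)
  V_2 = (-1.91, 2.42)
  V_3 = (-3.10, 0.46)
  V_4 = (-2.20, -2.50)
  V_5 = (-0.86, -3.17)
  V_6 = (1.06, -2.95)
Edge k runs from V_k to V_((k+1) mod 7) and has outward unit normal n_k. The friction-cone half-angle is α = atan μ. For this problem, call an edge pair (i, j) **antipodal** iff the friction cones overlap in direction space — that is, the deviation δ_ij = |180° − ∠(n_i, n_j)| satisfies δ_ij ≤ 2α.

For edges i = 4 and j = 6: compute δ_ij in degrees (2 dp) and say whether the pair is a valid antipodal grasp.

α = atan 0.8 = 38.66°;  2α = 77.32°
edge 4: e_4 = (+1.34, -0.67);  n_4 = (-0.4472, -0.8944)
edge 6: e_6 = (+0.70, +5.77);  n_6 = (+0.9927, -0.1204)
∠(n_4, n_6) = 109.65°
δ = |180° − 109.65°| = 70.35°
70.35° ≤ 2α = 77.32°  →  valid

δ = 70.35°, valid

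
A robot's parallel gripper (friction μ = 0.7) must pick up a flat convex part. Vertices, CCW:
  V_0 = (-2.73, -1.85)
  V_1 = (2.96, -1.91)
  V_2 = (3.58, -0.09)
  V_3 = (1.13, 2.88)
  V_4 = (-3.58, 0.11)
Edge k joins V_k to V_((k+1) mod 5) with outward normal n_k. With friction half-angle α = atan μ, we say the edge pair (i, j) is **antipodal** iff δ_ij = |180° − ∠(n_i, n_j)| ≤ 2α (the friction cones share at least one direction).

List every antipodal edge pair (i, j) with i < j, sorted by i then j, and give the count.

α = atan 0.7 = 34.99°;  2α = 69.98°
n_0 = (-0.0105, -0.9999)
n_1 = (+0.9466, -0.3225)
n_2 = (+0.7714, +0.6363)
n_3 = (-0.5069, +0.8620)
n_4 = (-0.9174, -0.3979)
  (0,1): δ = 108.21°  ·
  (0,2): δ = 49.88°  ✓
  (0,3): δ = 31.06°  ✓
  (0,4): δ = 114.05°  ·
  (1,2): δ = 121.67°  ·
  (1,3): δ = 40.73°  ✓
  (1,4): δ = 42.26°  ✓
  (2,3): δ = 99.06°  ·
  (2,4): δ = 16.07°  ✓
  (3,4): δ = 97.02°  ·
antipodal pairs: 5

count = 5; pairs: (0,2), (0,3), (1,3), (1,4), (2,4)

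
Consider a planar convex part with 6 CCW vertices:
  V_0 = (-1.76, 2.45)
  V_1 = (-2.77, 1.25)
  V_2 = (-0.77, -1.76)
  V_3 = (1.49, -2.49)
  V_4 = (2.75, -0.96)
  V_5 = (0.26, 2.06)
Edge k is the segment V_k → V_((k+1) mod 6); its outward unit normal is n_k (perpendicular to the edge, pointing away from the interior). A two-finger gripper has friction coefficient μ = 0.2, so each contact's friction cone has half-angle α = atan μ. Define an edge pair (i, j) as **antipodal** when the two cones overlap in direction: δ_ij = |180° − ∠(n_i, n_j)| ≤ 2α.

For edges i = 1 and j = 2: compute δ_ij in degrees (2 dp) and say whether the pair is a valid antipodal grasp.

α = atan 0.2 = 11.31°;  2α = 22.62°
edge 1: e_1 = (+2.00, -3.01);  n_1 = (-0.8329, -0.5534)
edge 2: e_2 = (+2.26, -0.73);  n_2 = (-0.3074, -0.9516)
∠(n_1, n_2) = 38.50°
δ = |180° − 38.50°| = 141.50°
141.50° > 2α = 22.62°  →  invalid

δ = 141.50°, invalid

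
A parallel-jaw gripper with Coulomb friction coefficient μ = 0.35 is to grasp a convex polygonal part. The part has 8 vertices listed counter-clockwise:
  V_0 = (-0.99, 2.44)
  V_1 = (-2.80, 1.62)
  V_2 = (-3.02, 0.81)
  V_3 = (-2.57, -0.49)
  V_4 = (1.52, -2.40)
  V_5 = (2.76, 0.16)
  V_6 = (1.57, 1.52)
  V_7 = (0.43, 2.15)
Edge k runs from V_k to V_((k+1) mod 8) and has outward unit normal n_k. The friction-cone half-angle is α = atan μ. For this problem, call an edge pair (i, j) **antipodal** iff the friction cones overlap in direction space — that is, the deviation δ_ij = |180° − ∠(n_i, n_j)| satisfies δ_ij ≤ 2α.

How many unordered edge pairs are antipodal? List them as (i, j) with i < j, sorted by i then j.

count = 5; pairs: (1,4), (2,5), (3,5), (3,6), (3,7)

α = atan 0.35 = 19.29°;  2α = 38.58°
n_0 = (-0.4127, +0.9109)
n_1 = (-0.9650, +0.2621)
n_2 = (-0.9450, -0.3271)
n_3 = (-0.4231, -0.9061)
n_4 = (+0.9000, -0.4359)
n_5 = (+0.7526, +0.6585)
n_6 = (+0.4837, +0.8752)
n_7 = (+0.2001, +0.9798)
  (0,1): δ = 129.57°  ·
  (0,2): δ = 95.28°  ·
  (0,3): δ = 49.40°  ·
  (0,4): δ = 39.78°  ·
  (0,5): δ = 106.81°  ·
  (0,6): δ = 126.70°  ·
  (0,7): δ = 144.09°  ·
  (1,2): δ = 145.71°  ·
  (1,3): δ = 99.84°  ·
  (1,4): δ = 10.65°  ✓
  (1,5): δ = 56.38°  ·
  (1,6): δ = 76.27°  ·
  (1,7): δ = 93.65°  ·
  (2,3): δ = 134.13°  ·
  (2,4): δ = 44.94°  ·
  (2,5): δ = 22.09°  ✓
  (2,6): δ = 41.98°  ·
  (2,7): δ = 59.36°  ·
  (3,4): δ = 90.81°  ·
  (3,5): δ = 23.78°  ✓
  (3,6): δ = 3.89°  ✓
  (3,7): δ = 13.49°  ✓
  (4,5): δ = 112.97°  ·
  (4,6): δ = 93.08°  ·
  (4,7): δ = 75.70°  ·
  (5,6): δ = 160.11°  ·
  (5,7): δ = 142.73°  ·
  (6,7): δ = 162.62°  ·
antipodal pairs: 5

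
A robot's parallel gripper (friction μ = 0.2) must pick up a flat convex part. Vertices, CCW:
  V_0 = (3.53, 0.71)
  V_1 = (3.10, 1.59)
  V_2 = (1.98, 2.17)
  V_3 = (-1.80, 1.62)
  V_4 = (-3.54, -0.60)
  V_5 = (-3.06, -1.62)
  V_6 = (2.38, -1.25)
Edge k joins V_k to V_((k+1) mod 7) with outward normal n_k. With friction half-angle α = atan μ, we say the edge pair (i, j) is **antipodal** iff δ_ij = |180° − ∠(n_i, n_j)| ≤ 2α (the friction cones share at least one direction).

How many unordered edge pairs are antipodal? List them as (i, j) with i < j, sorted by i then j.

count = 3; pairs: (0,4), (2,5), (3,6)

α = atan 0.2 = 11.31°;  2α = 22.62°
n_0 = (+0.8985, +0.4390)
n_1 = (+0.4599, +0.8880)
n_2 = (-0.1440, +0.9896)
n_3 = (-0.7871, +0.6169)
n_4 = (-0.9048, -0.4258)
n_5 = (+0.0679, -0.9977)
n_6 = (+0.8625, -0.5061)
  (0,1): δ = 143.42°  ·
  (0,2): δ = 107.76°  ·
  (0,3): δ = 64.13°  ·
  (0,4): δ = 0.84°  ✓
  (0,5): δ = 67.85°  ·
  (0,6): δ = 123.56°  ·
  (1,2): δ = 144.34°  ·
  (1,3): δ = 100.71°  ·
  (1,4): δ = 37.42°  ·
  (1,5): δ = 31.27°  ·
  (1,6): δ = 86.98°  ·
  (2,3): δ = 136.37°  ·
  (2,4): δ = 73.08°  ·
  (2,5): δ = 4.39°  ✓
  (2,6): δ = 51.32°  ·
  (3,4): δ = 116.71°  ·
  (3,5): δ = 48.02°  ·
  (3,6): δ = 7.69°  ✓
  (4,5): δ = 111.31°  ·
  (4,6): δ = 55.60°  ·
  (5,6): δ = 124.29°  ·
antipodal pairs: 3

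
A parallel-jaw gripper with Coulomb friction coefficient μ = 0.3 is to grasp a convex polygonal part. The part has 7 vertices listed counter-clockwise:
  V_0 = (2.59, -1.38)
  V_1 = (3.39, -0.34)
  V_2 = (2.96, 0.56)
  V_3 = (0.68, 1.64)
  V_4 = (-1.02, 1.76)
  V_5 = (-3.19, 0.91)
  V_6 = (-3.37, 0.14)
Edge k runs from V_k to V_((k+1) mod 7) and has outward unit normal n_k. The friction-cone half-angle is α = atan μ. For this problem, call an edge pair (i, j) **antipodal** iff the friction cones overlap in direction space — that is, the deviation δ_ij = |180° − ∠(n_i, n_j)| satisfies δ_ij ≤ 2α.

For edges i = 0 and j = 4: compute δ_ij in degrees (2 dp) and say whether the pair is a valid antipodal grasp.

δ = 31.04°, valid

α = atan 0.3 = 16.70°;  2α = 33.40°
edge 0: e_0 = (+0.80, +1.04);  n_0 = (+0.7926, -0.6097)
edge 4: e_4 = (-2.17, -0.85);  n_4 = (-0.3647, +0.9311)
∠(n_0, n_4) = 148.96°
δ = |180° − 148.96°| = 31.04°
31.04° ≤ 2α = 33.40°  →  valid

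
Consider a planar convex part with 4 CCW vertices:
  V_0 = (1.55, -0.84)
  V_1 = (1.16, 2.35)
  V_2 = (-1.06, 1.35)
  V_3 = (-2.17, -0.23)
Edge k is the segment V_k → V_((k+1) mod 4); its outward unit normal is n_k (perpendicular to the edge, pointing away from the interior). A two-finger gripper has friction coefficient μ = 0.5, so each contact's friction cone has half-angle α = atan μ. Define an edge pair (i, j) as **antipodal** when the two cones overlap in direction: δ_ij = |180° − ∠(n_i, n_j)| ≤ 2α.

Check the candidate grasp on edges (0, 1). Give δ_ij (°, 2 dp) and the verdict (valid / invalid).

δ = 72.72°, invalid

α = atan 0.5 = 26.57°;  2α = 53.13°
edge 0: e_0 = (-0.39, +3.19);  n_0 = (+0.9926, +0.1214)
edge 1: e_1 = (-2.22, -1.00);  n_1 = (-0.4107, +0.9118)
∠(n_0, n_1) = 107.28°
δ = |180° − 107.28°| = 72.72°
72.72° > 2α = 53.13°  →  invalid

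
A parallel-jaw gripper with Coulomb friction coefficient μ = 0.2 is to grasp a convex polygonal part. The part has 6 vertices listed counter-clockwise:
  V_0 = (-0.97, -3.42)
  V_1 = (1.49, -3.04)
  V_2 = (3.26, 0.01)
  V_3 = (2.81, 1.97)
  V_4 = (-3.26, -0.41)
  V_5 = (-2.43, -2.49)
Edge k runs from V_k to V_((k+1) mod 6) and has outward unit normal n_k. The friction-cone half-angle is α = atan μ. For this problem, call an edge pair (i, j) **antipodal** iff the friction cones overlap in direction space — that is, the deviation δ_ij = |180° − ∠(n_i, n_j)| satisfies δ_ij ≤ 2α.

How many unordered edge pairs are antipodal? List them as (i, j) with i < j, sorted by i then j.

α = atan 0.2 = 11.31°;  2α = 22.62°
n_0 = (+0.1527, -0.9883)
n_1 = (+0.8649, -0.5019)
n_2 = (+0.9746, +0.2238)
n_3 = (-0.3650, +0.9310)
n_4 = (-0.9288, -0.3706)
n_5 = (-0.5372, -0.8434)
  (0,1): δ = 128.91°  ·
  (0,2): δ = 85.85°  ·
  (0,3): δ = 12.63°  ✓
  (0,4): δ = 102.97°  ·
  (0,5): δ = 138.72°  ·
  (1,2): δ = 136.94°  ·
  (1,3): δ = 38.46°  ·
  (1,4): δ = 51.88°  ·
  (1,5): δ = 87.63°  ·
  (2,3): δ = 81.52°  ·
  (2,4): δ = 8.82°  ✓
  (2,5): δ = 44.57°  ·
  (3,4): δ = 89.66°  ·
  (3,5): δ = 53.91°  ·
  (4,5): δ = 144.25°  ·
antipodal pairs: 2

count = 2; pairs: (0,3), (2,4)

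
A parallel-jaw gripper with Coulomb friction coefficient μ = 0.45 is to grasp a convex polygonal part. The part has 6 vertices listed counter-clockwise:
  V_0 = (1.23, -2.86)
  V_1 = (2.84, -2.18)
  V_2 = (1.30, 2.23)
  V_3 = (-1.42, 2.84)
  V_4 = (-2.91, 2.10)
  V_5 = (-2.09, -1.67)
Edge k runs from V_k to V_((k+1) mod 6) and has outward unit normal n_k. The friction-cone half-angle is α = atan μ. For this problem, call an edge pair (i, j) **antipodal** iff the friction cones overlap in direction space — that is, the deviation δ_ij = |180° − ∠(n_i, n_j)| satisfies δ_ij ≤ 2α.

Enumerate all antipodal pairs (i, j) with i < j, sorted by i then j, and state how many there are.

α = atan 0.45 = 24.23°;  2α = 48.46°
n_0 = (+0.3891, -0.9212)
n_1 = (+0.9441, +0.3297)
n_2 = (+0.2188, +0.9758)
n_3 = (-0.4448, +0.8956)
n_4 = (-0.9772, -0.2125)
n_5 = (-0.3374, -0.9414)
  (0,1): δ = 93.65°  ·
  (0,2): δ = 35.54°  ✓
  (0,3): δ = 3.51°  ✓
  (0,4): δ = 79.37°  ·
  (0,5): δ = 137.38°  ·
  (1,2): δ = 121.89°  ·
  (1,3): δ = 82.84°  ·
  (1,4): δ = 6.98°  ✓
  (1,5): δ = 51.03°  ·
  (2,3): δ = 140.95°  ·
  (2,4): δ = 65.09°  ·
  (2,5): δ = 7.08°  ✓
  (3,4): δ = 104.14°  ·
  (3,5): δ = 46.13°  ✓
  (4,5): δ = 121.99°  ·
antipodal pairs: 5

count = 5; pairs: (0,2), (0,3), (1,4), (2,5), (3,5)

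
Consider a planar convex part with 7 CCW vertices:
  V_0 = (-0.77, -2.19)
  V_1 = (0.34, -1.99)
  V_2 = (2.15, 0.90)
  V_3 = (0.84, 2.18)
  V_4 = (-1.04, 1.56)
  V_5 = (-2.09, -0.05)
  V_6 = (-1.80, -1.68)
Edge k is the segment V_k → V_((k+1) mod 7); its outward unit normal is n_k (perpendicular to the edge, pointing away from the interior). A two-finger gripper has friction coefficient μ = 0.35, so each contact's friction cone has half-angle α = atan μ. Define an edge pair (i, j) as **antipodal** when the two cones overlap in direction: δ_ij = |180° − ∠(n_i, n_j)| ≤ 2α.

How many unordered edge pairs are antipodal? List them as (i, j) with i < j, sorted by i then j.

count = 4; pairs: (0,3), (1,4), (2,5), (2,6)

α = atan 0.35 = 19.29°;  2α = 38.58°
n_0 = (+0.1773, -0.9842)
n_1 = (+0.8475, -0.5308)
n_2 = (+0.6989, +0.7152)
n_3 = (-0.3132, +0.9497)
n_4 = (-0.8376, +0.5463)
n_5 = (-0.9845, -0.1752)
n_6 = (-0.4437, -0.8962)
  (0,1): δ = 132.27°  ·
  (0,2): δ = 54.55°  ·
  (0,3): δ = 8.04°  ✓
  (0,4): δ = 46.67°  ·
  (0,5): δ = 89.87°  ·
  (0,6): δ = 143.44°  ·
  (1,2): δ = 102.28°  ·
  (1,3): δ = 39.69°  ·
  (1,4): δ = 1.05°  ✓
  (1,5): δ = 42.15°  ·
  (1,6): δ = 95.72°  ·
  (2,3): δ = 117.41°  ·
  (2,4): δ = 78.77°  ·
  (2,5): δ = 35.58°  ✓
  (2,6): δ = 17.99°  ✓
  (3,4): δ = 141.36°  ·
  (3,5): δ = 98.16°  ·
  (3,6): δ = 44.59°  ·
  (4,5): δ = 136.80°  ·
  (4,6): δ = 83.23°  ·
  (5,6): δ = 126.43°  ·
antipodal pairs: 4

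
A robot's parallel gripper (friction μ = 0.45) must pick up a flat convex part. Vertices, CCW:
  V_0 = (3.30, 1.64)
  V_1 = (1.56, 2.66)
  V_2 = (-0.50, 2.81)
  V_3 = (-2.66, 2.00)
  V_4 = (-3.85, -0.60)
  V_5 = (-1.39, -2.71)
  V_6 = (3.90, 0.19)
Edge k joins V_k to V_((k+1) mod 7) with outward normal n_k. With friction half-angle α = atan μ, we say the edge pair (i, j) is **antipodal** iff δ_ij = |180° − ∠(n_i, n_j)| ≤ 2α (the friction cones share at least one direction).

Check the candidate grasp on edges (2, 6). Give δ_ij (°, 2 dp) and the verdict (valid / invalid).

δ = 91.92°, invalid

α = atan 0.45 = 24.23°;  2α = 48.46°
edge 2: e_2 = (-2.16, -0.81);  n_2 = (-0.3511, +0.9363)
edge 6: e_6 = (-0.60, +1.45);  n_6 = (+0.9240, +0.3824)
∠(n_2, n_6) = 88.08°
δ = |180° − 88.08°| = 91.92°
91.92° > 2α = 48.46°  →  invalid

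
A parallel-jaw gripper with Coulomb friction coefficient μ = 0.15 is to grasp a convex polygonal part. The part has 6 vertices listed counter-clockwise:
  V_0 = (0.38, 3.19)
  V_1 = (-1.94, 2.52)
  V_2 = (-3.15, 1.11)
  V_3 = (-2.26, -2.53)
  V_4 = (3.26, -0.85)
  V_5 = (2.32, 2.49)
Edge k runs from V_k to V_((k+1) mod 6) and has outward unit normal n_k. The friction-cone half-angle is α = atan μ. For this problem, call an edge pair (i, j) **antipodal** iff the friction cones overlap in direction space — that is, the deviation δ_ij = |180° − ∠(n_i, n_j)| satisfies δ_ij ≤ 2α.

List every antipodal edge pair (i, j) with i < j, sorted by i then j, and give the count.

α = atan 0.15 = 8.53°;  2α = 17.06°
n_0 = (-0.2775, +0.9607)
n_1 = (-0.7589, +0.6512)
n_2 = (-0.9714, -0.2375)
n_3 = (+0.2912, -0.9567)
n_4 = (+0.9626, +0.2709)
n_5 = (+0.3394, +0.9406)
  (0,1): δ = 146.74°  ·
  (0,2): δ = 92.37°  ·
  (0,3): δ = 0.82°  ✓
  (0,4): δ = 89.61°  ·
  (0,5): δ = 144.05°  ·
  (1,2): δ = 125.63°  ·
  (1,3): δ = 32.44°  ·
  (1,4): δ = 56.35°  ·
  (1,5): δ = 110.79°  ·
  (2,3): δ = 86.81°  ·
  (2,4): δ = 1.98°  ✓
  (2,5): δ = 56.42°  ·
  (3,4): δ = 91.21°  ·
  (3,5): δ = 36.77°  ·
  (4,5): δ = 125.56°  ·
antipodal pairs: 2

count = 2; pairs: (0,3), (2,4)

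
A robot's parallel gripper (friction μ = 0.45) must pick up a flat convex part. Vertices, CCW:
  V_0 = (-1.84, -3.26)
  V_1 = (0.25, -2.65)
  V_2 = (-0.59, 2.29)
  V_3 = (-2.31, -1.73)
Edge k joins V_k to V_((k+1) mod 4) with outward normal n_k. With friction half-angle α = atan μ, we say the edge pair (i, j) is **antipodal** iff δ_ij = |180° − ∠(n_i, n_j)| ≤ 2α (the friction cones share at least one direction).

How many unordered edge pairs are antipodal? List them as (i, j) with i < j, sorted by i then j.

count = 2; pairs: (1,2), (1,3)

α = atan 0.45 = 24.23°;  2α = 48.46°
n_0 = (+0.2802, -0.9599)
n_1 = (+0.9858, +0.1676)
n_2 = (-0.9194, +0.3934)
n_3 = (-0.9559, -0.2936)
  (0,1): δ = 96.62°  ·
  (0,2): δ = 50.57°  ·
  (0,3): δ = 90.81°  ·
  (1,2): δ = 32.81°  ✓
  (1,3): δ = 7.43°  ✓
  (2,3): δ = 139.76°  ·
antipodal pairs: 2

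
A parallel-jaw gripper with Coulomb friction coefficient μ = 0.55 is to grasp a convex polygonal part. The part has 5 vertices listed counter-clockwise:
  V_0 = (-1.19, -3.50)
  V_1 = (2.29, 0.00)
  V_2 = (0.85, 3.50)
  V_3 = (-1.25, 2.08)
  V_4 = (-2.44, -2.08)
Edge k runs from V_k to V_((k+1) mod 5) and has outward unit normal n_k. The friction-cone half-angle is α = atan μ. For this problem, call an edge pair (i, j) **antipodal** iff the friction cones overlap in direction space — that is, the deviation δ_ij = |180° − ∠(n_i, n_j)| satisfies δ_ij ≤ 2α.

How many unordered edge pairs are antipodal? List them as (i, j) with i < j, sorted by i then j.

count = 4; pairs: (0,2), (0,3), (1,3), (1,4)

α = atan 0.55 = 28.81°;  2α = 57.62°
n_0 = (+0.7091, -0.7051)
n_1 = (+0.9248, +0.3805)
n_2 = (-0.5602, +0.8284)
n_3 = (-0.9614, +0.2750)
n_4 = (-0.7506, -0.6607)
  (0,1): δ = 112.80°  ·
  (0,2): δ = 11.10°  ✓
  (0,3): δ = 28.87°  ✓
  (0,4): δ = 86.19°  ·
  (1,2): δ = 78.30°  ·
  (1,3): δ = 38.33°  ✓
  (1,4): δ = 18.99°  ✓
  (2,3): δ = 140.03°  ·
  (2,4): δ = 82.71°  ·
  (3,4): δ = 122.68°  ·
antipodal pairs: 4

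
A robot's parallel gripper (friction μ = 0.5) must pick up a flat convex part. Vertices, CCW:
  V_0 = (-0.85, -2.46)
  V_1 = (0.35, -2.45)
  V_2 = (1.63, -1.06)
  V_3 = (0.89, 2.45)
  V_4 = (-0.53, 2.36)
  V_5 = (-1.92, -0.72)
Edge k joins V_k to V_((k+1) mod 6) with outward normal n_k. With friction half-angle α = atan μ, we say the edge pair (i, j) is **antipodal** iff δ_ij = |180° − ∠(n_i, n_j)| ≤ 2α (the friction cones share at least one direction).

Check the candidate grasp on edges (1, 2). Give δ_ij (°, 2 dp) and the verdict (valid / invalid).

α = atan 0.5 = 26.57°;  2α = 53.13°
edge 1: e_1 = (+1.28, +1.39);  n_1 = (+0.7356, -0.6774)
edge 2: e_2 = (-0.74, +3.51);  n_2 = (+0.9785, +0.2063)
∠(n_1, n_2) = 54.55°
δ = |180° − 54.55°| = 125.45°
125.45° > 2α = 53.13°  →  invalid

δ = 125.45°, invalid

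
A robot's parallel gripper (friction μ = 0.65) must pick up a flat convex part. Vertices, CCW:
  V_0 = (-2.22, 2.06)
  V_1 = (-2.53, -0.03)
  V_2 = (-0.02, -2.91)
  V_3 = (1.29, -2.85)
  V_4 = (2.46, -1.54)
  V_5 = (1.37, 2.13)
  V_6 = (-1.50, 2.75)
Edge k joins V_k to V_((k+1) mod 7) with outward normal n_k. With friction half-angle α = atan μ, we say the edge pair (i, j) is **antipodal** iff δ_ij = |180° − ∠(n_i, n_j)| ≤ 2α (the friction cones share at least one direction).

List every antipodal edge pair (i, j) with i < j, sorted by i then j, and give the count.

count = 9; pairs: (0,3), (0,4), (1,4), (1,5), (2,5), (2,6), (3,5), (3,6), (4,6)

α = atan 0.65 = 33.02°;  2α = 66.05°
n_0 = (-0.9892, +0.1467)
n_1 = (-0.7539, -0.6570)
n_2 = (+0.0458, -0.9990)
n_3 = (+0.7458, -0.6661)
n_4 = (+0.9586, +0.2847)
n_5 = (+0.2112, +0.9775)
n_6 = (-0.6919, +0.7220)
  (0,1): δ = 130.49°  ·
  (0,2): δ = 78.94°  ·
  (0,3): δ = 33.33°  ✓
  (0,4): δ = 24.98°  ✓
  (0,5): δ = 86.25°  ·
  (0,6): δ = 142.22°  ·
  (1,2): δ = 128.45°  ·
  (1,3): δ = 82.84°  ·
  (1,4): δ = 24.53°  ✓
  (1,5): δ = 36.74°  ✓
  (1,6): δ = 92.71°  ·
  (2,3): δ = 134.39°  ·
  (2,4): δ = 76.08°  ·
  (2,5): δ = 14.81°  ✓
  (2,6): δ = 41.16°  ✓
  (3,4): δ = 121.69°  ·
  (3,5): δ = 60.42°  ✓
  (3,6): δ = 4.45°  ✓
  (4,5): δ = 118.73°  ·
  (4,6): δ = 62.76°  ✓
  (5,6): δ = 124.03°  ·
antipodal pairs: 9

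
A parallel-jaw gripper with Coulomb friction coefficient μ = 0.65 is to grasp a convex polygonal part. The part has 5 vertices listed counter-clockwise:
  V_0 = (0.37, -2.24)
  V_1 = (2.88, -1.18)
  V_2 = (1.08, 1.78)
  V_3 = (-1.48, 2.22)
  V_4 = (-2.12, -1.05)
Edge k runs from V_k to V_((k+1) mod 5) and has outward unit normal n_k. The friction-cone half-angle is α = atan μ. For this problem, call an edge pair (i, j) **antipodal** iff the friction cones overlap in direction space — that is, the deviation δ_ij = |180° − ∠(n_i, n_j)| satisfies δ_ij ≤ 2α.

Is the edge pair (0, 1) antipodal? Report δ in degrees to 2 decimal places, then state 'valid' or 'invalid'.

δ = 81.59°, invalid

α = atan 0.65 = 33.02°;  2α = 66.05°
edge 0: e_0 = (+2.51, +1.06);  n_0 = (+0.3890, -0.9212)
edge 1: e_1 = (-1.80, +2.96);  n_1 = (+0.8544, +0.5196)
∠(n_0, n_1) = 98.41°
δ = |180° − 98.41°| = 81.59°
81.59° > 2α = 66.05°  →  invalid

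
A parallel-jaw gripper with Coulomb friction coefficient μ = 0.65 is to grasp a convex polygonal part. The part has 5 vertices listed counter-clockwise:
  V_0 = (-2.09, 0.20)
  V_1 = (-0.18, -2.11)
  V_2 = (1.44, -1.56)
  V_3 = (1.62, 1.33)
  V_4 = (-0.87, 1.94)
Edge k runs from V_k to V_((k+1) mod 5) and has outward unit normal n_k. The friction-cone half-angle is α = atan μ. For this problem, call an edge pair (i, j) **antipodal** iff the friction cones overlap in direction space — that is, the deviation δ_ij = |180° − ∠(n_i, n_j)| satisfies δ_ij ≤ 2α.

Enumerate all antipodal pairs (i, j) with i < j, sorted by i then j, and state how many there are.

α = atan 0.65 = 33.02°;  2α = 66.05°
n_0 = (-0.7707, -0.6372)
n_1 = (+0.3215, -0.9469)
n_2 = (+0.9981, -0.0622)
n_3 = (+0.2379, +0.9713)
n_4 = (-0.8188, +0.5741)
  (0,1): δ = 110.83°  ·
  (0,2): δ = 43.15°  ✓
  (0,3): δ = 36.65°  ✓
  (0,4): δ = 105.38°  ·
  (1,2): δ = 112.32°  ·
  (1,3): δ = 32.52°  ✓
  (1,4): δ = 36.21°  ✓
  (2,3): δ = 100.20°  ·
  (2,4): δ = 31.47°  ✓
  (3,4): δ = 111.27°  ·
antipodal pairs: 5

count = 5; pairs: (0,2), (0,3), (1,3), (1,4), (2,4)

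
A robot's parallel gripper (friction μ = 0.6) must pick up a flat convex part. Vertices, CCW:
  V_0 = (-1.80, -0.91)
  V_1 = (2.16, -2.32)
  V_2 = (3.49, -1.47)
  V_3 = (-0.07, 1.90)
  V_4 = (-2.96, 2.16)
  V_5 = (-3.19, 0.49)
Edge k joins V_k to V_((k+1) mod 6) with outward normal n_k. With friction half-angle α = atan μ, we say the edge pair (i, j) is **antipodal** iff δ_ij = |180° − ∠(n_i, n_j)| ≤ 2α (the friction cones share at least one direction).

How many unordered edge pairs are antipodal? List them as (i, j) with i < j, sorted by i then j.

count = 7; pairs: (0,2), (0,3), (1,3), (1,4), (2,4), (2,5), (3,5)

α = atan 0.6 = 30.96°;  2α = 61.93°
n_0 = (-0.3354, -0.9421)
n_1 = (+0.5385, -0.8426)
n_2 = (+0.6875, +0.7262)
n_3 = (+0.0896, +0.9960)
n_4 = (-0.9906, +0.1364)
n_5 = (-0.7096, -0.7046)
  (0,1): δ = 127.82°  ·
  (0,2): δ = 23.83°  ✓
  (0,3): δ = 14.46°  ✓
  (0,4): δ = 101.76°  ·
  (0,5): δ = 154.39°  ·
  (1,2): δ = 76.01°  ·
  (1,3): δ = 37.72°  ✓
  (1,4): δ = 49.58°  ✓
  (1,5): δ = 102.21°  ·
  (2,3): δ = 141.71°  ·
  (2,4): δ = 54.41°  ✓
  (2,5): δ = 1.78°  ✓
  (3,4): δ = 92.70°  ·
  (3,5): δ = 40.06°  ✓
  (4,5): δ = 127.36°  ·
antipodal pairs: 7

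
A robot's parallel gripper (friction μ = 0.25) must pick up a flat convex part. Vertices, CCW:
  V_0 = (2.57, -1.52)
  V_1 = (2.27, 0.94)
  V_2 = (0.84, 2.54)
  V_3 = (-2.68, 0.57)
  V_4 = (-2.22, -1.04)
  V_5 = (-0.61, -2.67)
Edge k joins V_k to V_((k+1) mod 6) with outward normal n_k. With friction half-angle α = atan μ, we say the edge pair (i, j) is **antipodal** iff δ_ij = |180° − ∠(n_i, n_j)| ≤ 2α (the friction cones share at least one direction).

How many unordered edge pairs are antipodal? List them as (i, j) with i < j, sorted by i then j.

α = atan 0.25 = 14.04°;  2α = 28.07°
n_0 = (+0.9926, +0.1211)
n_1 = (+0.7456, +0.6664)
n_2 = (-0.4884, +0.8726)
n_3 = (-0.9615, -0.2747)
n_4 = (-0.7115, -0.7027)
n_5 = (+0.3401, -0.9404)
  (0,1): δ = 145.16°  ·
  (0,2): δ = 67.72°  ·
  (0,3): δ = 8.99°  ✓
  (0,4): δ = 37.69°  ·
  (0,5): δ = 102.93°  ·
  (1,2): δ = 102.55°  ·
  (1,3): δ = 25.84°  ✓
  (1,4): δ = 2.86°  ✓
  (1,5): δ = 68.09°  ·
  (2,3): δ = 103.29°  ·
  (2,4): δ = 74.59°  ·
  (2,5): δ = 9.35°  ✓
  (3,4): δ = 151.30°  ·
  (3,5): δ = 86.06°  ·
  (4,5): δ = 114.76°  ·
antipodal pairs: 4

count = 4; pairs: (0,3), (1,3), (1,4), (2,5)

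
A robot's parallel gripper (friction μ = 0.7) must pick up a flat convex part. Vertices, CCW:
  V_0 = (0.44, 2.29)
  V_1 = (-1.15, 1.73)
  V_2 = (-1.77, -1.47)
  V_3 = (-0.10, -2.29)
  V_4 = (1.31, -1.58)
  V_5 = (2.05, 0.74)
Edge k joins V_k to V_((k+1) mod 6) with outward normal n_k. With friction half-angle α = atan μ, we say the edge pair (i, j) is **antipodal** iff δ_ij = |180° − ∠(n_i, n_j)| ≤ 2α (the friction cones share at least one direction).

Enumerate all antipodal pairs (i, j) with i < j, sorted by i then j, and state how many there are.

α = atan 0.7 = 34.99°;  2α = 69.98°
n_0 = (-0.3322, +0.9432)
n_1 = (-0.9817, +0.1902)
n_2 = (-0.4408, -0.8976)
n_3 = (+0.4497, -0.8932)
n_4 = (+0.9527, -0.3039)
n_5 = (+0.6936, +0.7204)
  (0,1): δ = 120.37°  ·
  (0,2): δ = 45.55°  ✓
  (0,3): δ = 7.33°  ✓
  (0,4): δ = 52.91°  ✓
  (0,5): δ = 116.69°  ·
  (1,2): δ = 105.19°  ·
  (1,3): δ = 52.31°  ✓
  (1,4): δ = 6.73°  ✓
  (1,5): δ = 57.05°  ✓
  (2,3): δ = 127.12°  ·
  (2,4): δ = 81.54°  ·
  (2,5): δ = 17.76°  ✓
  (3,4): δ = 134.42°  ·
  (3,5): δ = 70.64°  ·
  (4,5): δ = 116.22°  ·
antipodal pairs: 7

count = 7; pairs: (0,2), (0,3), (0,4), (1,3), (1,4), (1,5), (2,5)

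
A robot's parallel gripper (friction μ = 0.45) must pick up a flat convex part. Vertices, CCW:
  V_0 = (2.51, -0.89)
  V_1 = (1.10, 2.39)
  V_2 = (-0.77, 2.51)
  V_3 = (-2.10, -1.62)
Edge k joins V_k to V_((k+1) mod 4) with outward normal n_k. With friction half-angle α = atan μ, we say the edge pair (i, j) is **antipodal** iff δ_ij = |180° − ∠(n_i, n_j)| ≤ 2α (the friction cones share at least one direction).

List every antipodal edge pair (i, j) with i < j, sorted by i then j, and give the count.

α = atan 0.45 = 24.23°;  2α = 48.46°
n_0 = (+0.9187, +0.3949)
n_1 = (+0.0640, +0.9979)
n_2 = (-0.9519, +0.3065)
n_3 = (+0.1564, -0.9877)
  (0,1): δ = 116.93°  ·
  (0,2): δ = 41.11°  ✓
  (0,3): δ = 75.74°  ·
  (1,2): δ = 104.18°  ·
  (1,3): δ = 12.67°  ✓
  (2,3): δ = 63.15°  ·
antipodal pairs: 2

count = 2; pairs: (0,2), (1,3)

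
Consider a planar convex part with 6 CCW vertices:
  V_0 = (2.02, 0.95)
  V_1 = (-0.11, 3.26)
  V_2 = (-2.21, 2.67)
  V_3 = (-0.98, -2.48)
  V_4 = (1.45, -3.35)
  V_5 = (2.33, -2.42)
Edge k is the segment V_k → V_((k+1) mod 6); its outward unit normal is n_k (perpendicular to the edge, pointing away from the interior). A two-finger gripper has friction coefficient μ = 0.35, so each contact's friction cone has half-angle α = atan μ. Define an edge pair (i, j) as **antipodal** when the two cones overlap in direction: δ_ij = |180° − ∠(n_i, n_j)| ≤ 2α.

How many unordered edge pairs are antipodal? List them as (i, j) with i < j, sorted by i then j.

count = 5; pairs: (0,2), (0,3), (1,3), (1,4), (2,5)

α = atan 0.35 = 19.29°;  2α = 38.58°
n_0 = (+0.7352, +0.6779)
n_1 = (-0.2705, +0.9627)
n_2 = (-0.9726, -0.2323)
n_3 = (-0.3371, -0.9415)
n_4 = (+0.7264, -0.6873)
n_5 = (+0.9958, +0.0916)
  (0,1): δ = 116.99°  ·
  (0,2): δ = 29.25°  ✓
  (0,3): δ = 27.62°  ✓
  (0,4): δ = 93.90°  ·
  (0,5): δ = 142.58°  ·
  (1,2): δ = 92.26°  ·
  (1,3): δ = 35.39°  ✓
  (1,4): δ = 30.89°  ✓
  (1,5): δ = 79.56°  ·
  (2,3): δ = 123.13°  ·
  (2,4): δ = 56.85°  ·
  (2,5): δ = 8.18°  ✓
  (3,4): δ = 113.72°  ·
  (3,5): δ = 65.05°  ·
  (4,5): δ = 131.33°  ·
antipodal pairs: 5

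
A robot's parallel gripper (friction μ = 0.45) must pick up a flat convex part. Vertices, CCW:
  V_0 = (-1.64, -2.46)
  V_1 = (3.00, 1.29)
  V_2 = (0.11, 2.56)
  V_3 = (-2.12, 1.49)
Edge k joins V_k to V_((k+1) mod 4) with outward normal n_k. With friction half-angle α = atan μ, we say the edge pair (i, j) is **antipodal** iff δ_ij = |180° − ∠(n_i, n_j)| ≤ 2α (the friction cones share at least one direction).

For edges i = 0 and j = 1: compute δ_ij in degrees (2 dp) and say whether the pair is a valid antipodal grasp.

α = atan 0.45 = 24.23°;  2α = 48.46°
edge 0: e_0 = (+4.64, +3.75);  n_0 = (+0.6286, -0.7778)
edge 1: e_1 = (-2.89, +1.27);  n_1 = (+0.4023, +0.9155)
∠(n_0, n_1) = 117.33°
δ = |180° − 117.33°| = 62.67°
62.67° > 2α = 48.46°  →  invalid

δ = 62.67°, invalid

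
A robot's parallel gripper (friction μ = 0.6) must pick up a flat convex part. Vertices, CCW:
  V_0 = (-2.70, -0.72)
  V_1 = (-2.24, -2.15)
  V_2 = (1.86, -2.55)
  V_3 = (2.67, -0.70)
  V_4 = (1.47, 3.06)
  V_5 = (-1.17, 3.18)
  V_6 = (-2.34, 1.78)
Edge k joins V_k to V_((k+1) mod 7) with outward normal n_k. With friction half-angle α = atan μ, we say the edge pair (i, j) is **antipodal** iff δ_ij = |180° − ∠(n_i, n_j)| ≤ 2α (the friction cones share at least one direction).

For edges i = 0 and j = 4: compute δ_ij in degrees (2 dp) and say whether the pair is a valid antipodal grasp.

δ = 69.57°, invalid

α = atan 0.6 = 30.96°;  2α = 61.93°
edge 0: e_0 = (+0.46, -1.43);  n_0 = (-0.9520, -0.3062)
edge 4: e_4 = (-2.64, +0.12);  n_4 = (+0.0454, +0.9990)
∠(n_0, n_4) = 110.43°
δ = |180° − 110.43°| = 69.57°
69.57° > 2α = 61.93°  →  invalid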